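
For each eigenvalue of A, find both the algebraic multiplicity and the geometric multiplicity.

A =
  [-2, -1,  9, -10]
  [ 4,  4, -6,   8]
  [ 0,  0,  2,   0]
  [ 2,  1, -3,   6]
λ = 2: alg = 3, geom = 2; λ = 4: alg = 1, geom = 1

Step 1 — factor the characteristic polynomial to read off the algebraic multiplicities:
  χ_A(x) = (x - 4)*(x - 2)^3

Step 2 — compute geometric multiplicities via the rank-nullity identity g(λ) = n − rank(A − λI):
  rank(A − (2)·I) = 2, so dim ker(A − (2)·I) = n − 2 = 2
  rank(A − (4)·I) = 3, so dim ker(A − (4)·I) = n − 3 = 1

Summary:
  λ = 2: algebraic multiplicity = 3, geometric multiplicity = 2
  λ = 4: algebraic multiplicity = 1, geometric multiplicity = 1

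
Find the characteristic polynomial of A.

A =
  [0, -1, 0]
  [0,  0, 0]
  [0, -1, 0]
x^3

Expanding det(x·I − A) (e.g. by cofactor expansion or by noting that A is similar to its Jordan form J, which has the same characteristic polynomial as A) gives
  χ_A(x) = x^3
which factors as x^3. The eigenvalues (with algebraic multiplicities) are λ = 0 with multiplicity 3.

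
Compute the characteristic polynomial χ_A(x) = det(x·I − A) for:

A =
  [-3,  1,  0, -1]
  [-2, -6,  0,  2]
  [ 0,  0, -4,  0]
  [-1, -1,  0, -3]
x^4 + 16*x^3 + 96*x^2 + 256*x + 256

Expanding det(x·I − A) (e.g. by cofactor expansion or by noting that A is similar to its Jordan form J, which has the same characteristic polynomial as A) gives
  χ_A(x) = x^4 + 16*x^3 + 96*x^2 + 256*x + 256
which factors as (x + 4)^4. The eigenvalues (with algebraic multiplicities) are λ = -4 with multiplicity 4.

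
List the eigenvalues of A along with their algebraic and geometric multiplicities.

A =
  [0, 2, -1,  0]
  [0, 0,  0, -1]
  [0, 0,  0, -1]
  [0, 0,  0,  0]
λ = 0: alg = 4, geom = 2

Step 1 — factor the characteristic polynomial to read off the algebraic multiplicities:
  χ_A(x) = x^4

Step 2 — compute geometric multiplicities via the rank-nullity identity g(λ) = n − rank(A − λI):
  rank(A − (0)·I) = 2, so dim ker(A − (0)·I) = n − 2 = 2

Summary:
  λ = 0: algebraic multiplicity = 4, geometric multiplicity = 2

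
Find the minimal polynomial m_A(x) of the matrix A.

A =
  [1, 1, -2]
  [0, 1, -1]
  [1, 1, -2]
x^3

The characteristic polynomial is χ_A(x) = x^3, so the eigenvalues are known. The minimal polynomial is
  m_A(x) = Π_λ (x − λ)^{k_λ}
where k_λ is the size of the *largest* Jordan block for λ (equivalently, the smallest k with (A − λI)^k v = 0 for every generalised eigenvector v of λ).

  λ = 0: largest Jordan block has size 3, contributing (x − 0)^3

So m_A(x) = x^3 = x^3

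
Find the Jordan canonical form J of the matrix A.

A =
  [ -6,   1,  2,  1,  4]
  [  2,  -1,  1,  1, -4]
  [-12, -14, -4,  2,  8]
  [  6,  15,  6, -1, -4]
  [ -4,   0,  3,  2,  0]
J_3(-4) ⊕ J_1(0) ⊕ J_1(0)

The characteristic polynomial is
  det(x·I − A) = x^5 + 12*x^4 + 48*x^3 + 64*x^2 = x^2*(x + 4)^3

Eigenvalues and multiplicities (the geometric multiplicity of λ is n − rank(A − λI), which equals the number of Jordan blocks for λ):
  λ = -4: algebraic multiplicity = 3, geometric multiplicity = 1
  λ = 0: algebraic multiplicity = 2, geometric multiplicity = 2

Determining the block sizes for each eigenvalue:
  λ = -4: one block (gm = 1), so the single block has size am = 3 → block sizes [3]
  λ = 0: gm = am = 2, so every block has size 1 → block sizes [1, 1]

Assembling the blocks gives a Jordan form
J =
  [-4,  1,  0, 0, 0]
  [ 0, -4,  1, 0, 0]
  [ 0,  0, -4, 0, 0]
  [ 0,  0,  0, 0, 0]
  [ 0,  0,  0, 0, 0]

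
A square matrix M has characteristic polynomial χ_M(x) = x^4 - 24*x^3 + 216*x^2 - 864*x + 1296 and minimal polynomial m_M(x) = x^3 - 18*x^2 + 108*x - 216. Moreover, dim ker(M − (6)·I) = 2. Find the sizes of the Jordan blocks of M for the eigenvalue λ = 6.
Block sizes for λ = 6: [3, 1]

Step 1 — from the characteristic polynomial, algebraic multiplicity of λ = 6 is 4. From dim ker(M − (6)·I) = 2, there are exactly 2 Jordan blocks for λ = 6.
Step 2 — from the minimal polynomial, the factor (x − 6)^3 tells us the largest block for λ = 6 has size 3.
Step 3 — with total size 4, 2 blocks, and largest block 3, the block sizes (in nonincreasing order) are [3, 1].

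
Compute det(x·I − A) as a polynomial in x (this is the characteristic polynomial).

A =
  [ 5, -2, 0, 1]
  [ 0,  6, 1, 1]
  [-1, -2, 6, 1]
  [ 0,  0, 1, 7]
x^4 - 24*x^3 + 216*x^2 - 864*x + 1296

Expanding det(x·I − A) (e.g. by cofactor expansion or by noting that A is similar to its Jordan form J, which has the same characteristic polynomial as A) gives
  χ_A(x) = x^4 - 24*x^3 + 216*x^2 - 864*x + 1296
which factors as (x - 6)^4. The eigenvalues (with algebraic multiplicities) are λ = 6 with multiplicity 4.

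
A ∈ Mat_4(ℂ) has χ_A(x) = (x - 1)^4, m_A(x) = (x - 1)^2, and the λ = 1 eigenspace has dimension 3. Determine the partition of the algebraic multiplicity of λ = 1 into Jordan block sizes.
Block sizes for λ = 1: [2, 1, 1]

Step 1 — from the characteristic polynomial, algebraic multiplicity of λ = 1 is 4. From dim ker(A − (1)·I) = 3, there are exactly 3 Jordan blocks for λ = 1.
Step 2 — from the minimal polynomial, the factor (x − 1)^2 tells us the largest block for λ = 1 has size 2.
Step 3 — with total size 4, 3 blocks, and largest block 2, the block sizes (in nonincreasing order) are [2, 1, 1].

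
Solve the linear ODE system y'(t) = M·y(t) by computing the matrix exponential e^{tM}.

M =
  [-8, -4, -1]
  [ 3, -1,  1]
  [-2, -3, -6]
e^{tM} =
  [-t^2*exp(-5*t)/2 - 3*t*exp(-5*t) + exp(-5*t), -t^2*exp(-5*t)/2 - 4*t*exp(-5*t), -t*exp(-5*t)]
  [t^2*exp(-5*t)/2 + 3*t*exp(-5*t), t^2*exp(-5*t)/2 + 4*t*exp(-5*t) + exp(-5*t), t*exp(-5*t)]
  [-t^2*exp(-5*t)/2 - 2*t*exp(-5*t), -t^2*exp(-5*t)/2 - 3*t*exp(-5*t), -t*exp(-5*t) + exp(-5*t)]

Strategy: write M = P · J · P⁻¹ where J is a Jordan canonical form, so e^{tM} = P · e^{tJ} · P⁻¹, and e^{tJ} can be computed block-by-block.

M has Jordan form
J =
  [-5,  1,  0]
  [ 0, -5,  1]
  [ 0,  0, -5]
(up to reordering of blocks).

Per-block formulas:
  For a 3×3 Jordan block J_3(-5): exp(t · J_3(-5)) = e^(-5t)·(I + t·N + (t^2/2)·N^2), where N is the 3×3 nilpotent shift.

After assembling e^{tJ} and conjugating by P, we get:

e^{tM} =
  [-t^2*exp(-5*t)/2 - 3*t*exp(-5*t) + exp(-5*t), -t^2*exp(-5*t)/2 - 4*t*exp(-5*t), -t*exp(-5*t)]
  [t^2*exp(-5*t)/2 + 3*t*exp(-5*t), t^2*exp(-5*t)/2 + 4*t*exp(-5*t) + exp(-5*t), t*exp(-5*t)]
  [-t^2*exp(-5*t)/2 - 2*t*exp(-5*t), -t^2*exp(-5*t)/2 - 3*t*exp(-5*t), -t*exp(-5*t) + exp(-5*t)]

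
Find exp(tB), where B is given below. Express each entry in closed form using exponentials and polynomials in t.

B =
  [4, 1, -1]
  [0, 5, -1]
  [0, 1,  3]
e^{tB} =
  [exp(4*t), t*exp(4*t), -t*exp(4*t)]
  [0, t*exp(4*t) + exp(4*t), -t*exp(4*t)]
  [0, t*exp(4*t), -t*exp(4*t) + exp(4*t)]

Strategy: write B = P · J · P⁻¹ where J is a Jordan canonical form, so e^{tB} = P · e^{tJ} · P⁻¹, and e^{tJ} can be computed block-by-block.

B has Jordan form
J =
  [4, 1, 0]
  [0, 4, 0]
  [0, 0, 4]
(up to reordering of blocks).

Per-block formulas:
  For a 1×1 block at λ = 4: exp(t · [4]) = [e^(4t)].
  For a 2×2 Jordan block J_2(4): exp(t · J_2(4)) = e^(4t)·(I + t·N), where N is the 2×2 nilpotent shift.

After assembling e^{tJ} and conjugating by P, we get:

e^{tB} =
  [exp(4*t), t*exp(4*t), -t*exp(4*t)]
  [0, t*exp(4*t) + exp(4*t), -t*exp(4*t)]
  [0, t*exp(4*t), -t*exp(4*t) + exp(4*t)]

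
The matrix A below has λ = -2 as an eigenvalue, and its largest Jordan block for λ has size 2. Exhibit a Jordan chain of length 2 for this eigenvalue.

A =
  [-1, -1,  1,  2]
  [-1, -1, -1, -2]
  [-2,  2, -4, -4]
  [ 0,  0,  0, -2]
A Jordan chain for λ = -2 of length 2:
v_1 = (1, -1, -2, 0)ᵀ
v_2 = (1, 0, 0, 0)ᵀ

Let N = A − (-2)·I. We want v_2 with N^2 v_2 = 0 but N^1 v_2 ≠ 0; then v_{j-1} := N · v_j for j = 2, …, 2.

Pick v_2 = (1, 0, 0, 0)ᵀ.
Then v_1 = N · v_2 = (1, -1, -2, 0)ᵀ.

Sanity check: (A − (-2)·I) v_1 = (0, 0, 0, 0)ᵀ = 0. ✓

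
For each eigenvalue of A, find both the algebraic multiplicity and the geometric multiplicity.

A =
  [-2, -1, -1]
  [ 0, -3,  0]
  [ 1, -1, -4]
λ = -3: alg = 3, geom = 2

Step 1 — factor the characteristic polynomial to read off the algebraic multiplicities:
  χ_A(x) = (x + 3)^3

Step 2 — compute geometric multiplicities via the rank-nullity identity g(λ) = n − rank(A − λI):
  rank(A − (-3)·I) = 1, so dim ker(A − (-3)·I) = n − 1 = 2

Summary:
  λ = -3: algebraic multiplicity = 3, geometric multiplicity = 2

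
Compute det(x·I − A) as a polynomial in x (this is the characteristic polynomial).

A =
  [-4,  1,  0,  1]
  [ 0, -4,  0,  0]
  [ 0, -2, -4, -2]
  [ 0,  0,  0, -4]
x^4 + 16*x^3 + 96*x^2 + 256*x + 256

Expanding det(x·I − A) (e.g. by cofactor expansion or by noting that A is similar to its Jordan form J, which has the same characteristic polynomial as A) gives
  χ_A(x) = x^4 + 16*x^3 + 96*x^2 + 256*x + 256
which factors as (x + 4)^4. The eigenvalues (with algebraic multiplicities) are λ = -4 with multiplicity 4.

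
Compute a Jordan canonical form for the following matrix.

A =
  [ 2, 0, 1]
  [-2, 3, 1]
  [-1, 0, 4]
J_3(3)

The characteristic polynomial is
  det(x·I − A) = x^3 - 9*x^2 + 27*x - 27 = (x - 3)^3

Eigenvalues and multiplicities (the geometric multiplicity of λ is n − rank(A − λI), which equals the number of Jordan blocks for λ):
  λ = 3: algebraic multiplicity = 3, geometric multiplicity = 1

Determining the block sizes for each eigenvalue:
  λ = 3: one block (gm = 1), so the single block has size am = 3 → block sizes [3]

Assembling the blocks gives a Jordan form
J =
  [3, 1, 0]
  [0, 3, 1]
  [0, 0, 3]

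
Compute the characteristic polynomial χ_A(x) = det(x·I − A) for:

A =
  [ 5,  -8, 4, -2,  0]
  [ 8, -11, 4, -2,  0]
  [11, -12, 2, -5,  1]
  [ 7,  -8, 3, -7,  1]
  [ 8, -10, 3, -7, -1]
x^5 + 12*x^4 + 57*x^3 + 134*x^2 + 156*x + 72

Expanding det(x·I − A) (e.g. by cofactor expansion or by noting that A is similar to its Jordan form J, which has the same characteristic polynomial as A) gives
  χ_A(x) = x^5 + 12*x^4 + 57*x^3 + 134*x^2 + 156*x + 72
which factors as (x + 2)^3*(x + 3)^2. The eigenvalues (with algebraic multiplicities) are λ = -3 with multiplicity 2, λ = -2 with multiplicity 3.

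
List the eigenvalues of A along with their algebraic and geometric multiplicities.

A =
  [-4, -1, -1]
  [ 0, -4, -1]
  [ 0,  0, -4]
λ = -4: alg = 3, geom = 1

Step 1 — factor the characteristic polynomial to read off the algebraic multiplicities:
  χ_A(x) = (x + 4)^3

Step 2 — compute geometric multiplicities via the rank-nullity identity g(λ) = n − rank(A − λI):
  rank(A − (-4)·I) = 2, so dim ker(A − (-4)·I) = n − 2 = 1

Summary:
  λ = -4: algebraic multiplicity = 3, geometric multiplicity = 1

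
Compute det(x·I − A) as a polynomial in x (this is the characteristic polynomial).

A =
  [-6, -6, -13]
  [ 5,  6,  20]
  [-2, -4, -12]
x^3 + 12*x^2 + 48*x + 64

Expanding det(x·I − A) (e.g. by cofactor expansion or by noting that A is similar to its Jordan form J, which has the same characteristic polynomial as A) gives
  χ_A(x) = x^3 + 12*x^2 + 48*x + 64
which factors as (x + 4)^3. The eigenvalues (with algebraic multiplicities) are λ = -4 with multiplicity 3.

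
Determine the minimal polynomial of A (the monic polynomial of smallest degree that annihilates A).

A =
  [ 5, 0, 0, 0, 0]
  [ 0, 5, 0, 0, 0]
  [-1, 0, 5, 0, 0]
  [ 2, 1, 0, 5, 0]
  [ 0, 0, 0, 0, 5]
x^2 - 10*x + 25

The characteristic polynomial is χ_A(x) = (x - 5)^5, so the eigenvalues are known. The minimal polynomial is
  m_A(x) = Π_λ (x − λ)^{k_λ}
where k_λ is the size of the *largest* Jordan block for λ (equivalently, the smallest k with (A − λI)^k v = 0 for every generalised eigenvector v of λ).

  λ = 5: largest Jordan block has size 2, contributing (x − 5)^2

So m_A(x) = (x - 5)^2 = x^2 - 10*x + 25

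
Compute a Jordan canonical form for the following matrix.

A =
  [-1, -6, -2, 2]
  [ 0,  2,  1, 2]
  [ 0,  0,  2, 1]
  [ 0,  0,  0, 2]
J_1(-1) ⊕ J_3(2)

The characteristic polynomial is
  det(x·I − A) = x^4 - 5*x^3 + 6*x^2 + 4*x - 8 = (x - 2)^3*(x + 1)

Eigenvalues and multiplicities (the geometric multiplicity of λ is n − rank(A − λI), which equals the number of Jordan blocks for λ):
  λ = -1: algebraic multiplicity = 1, geometric multiplicity = 1
  λ = 2: algebraic multiplicity = 3, geometric multiplicity = 1

Determining the block sizes for each eigenvalue:
  λ = -1: one block (gm = 1), so the single block has size am = 1 → block sizes [1]
  λ = 2: one block (gm = 1), so the single block has size am = 3 → block sizes [3]

Assembling the blocks gives a Jordan form
J =
  [-1, 0, 0, 0]
  [ 0, 2, 1, 0]
  [ 0, 0, 2, 1]
  [ 0, 0, 0, 2]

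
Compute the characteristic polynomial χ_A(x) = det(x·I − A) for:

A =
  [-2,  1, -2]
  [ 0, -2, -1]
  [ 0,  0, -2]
x^3 + 6*x^2 + 12*x + 8

Expanding det(x·I − A) (e.g. by cofactor expansion or by noting that A is similar to its Jordan form J, which has the same characteristic polynomial as A) gives
  χ_A(x) = x^3 + 6*x^2 + 12*x + 8
which factors as (x + 2)^3. The eigenvalues (with algebraic multiplicities) are λ = -2 with multiplicity 3.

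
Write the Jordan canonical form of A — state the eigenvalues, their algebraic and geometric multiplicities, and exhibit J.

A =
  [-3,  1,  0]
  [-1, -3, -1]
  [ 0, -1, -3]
J_3(-3)

The characteristic polynomial is
  det(x·I − A) = x^3 + 9*x^2 + 27*x + 27 = (x + 3)^3

Eigenvalues and multiplicities (the geometric multiplicity of λ is n − rank(A − λI), which equals the number of Jordan blocks for λ):
  λ = -3: algebraic multiplicity = 3, geometric multiplicity = 1

Determining the block sizes for each eigenvalue:
  λ = -3: one block (gm = 1), so the single block has size am = 3 → block sizes [3]

Assembling the blocks gives a Jordan form
J =
  [-3,  1,  0]
  [ 0, -3,  1]
  [ 0,  0, -3]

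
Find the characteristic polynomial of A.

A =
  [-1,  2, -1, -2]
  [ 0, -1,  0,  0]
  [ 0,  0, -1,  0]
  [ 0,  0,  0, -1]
x^4 + 4*x^3 + 6*x^2 + 4*x + 1

Expanding det(x·I − A) (e.g. by cofactor expansion or by noting that A is similar to its Jordan form J, which has the same characteristic polynomial as A) gives
  χ_A(x) = x^4 + 4*x^3 + 6*x^2 + 4*x + 1
which factors as (x + 1)^4. The eigenvalues (with algebraic multiplicities) are λ = -1 with multiplicity 4.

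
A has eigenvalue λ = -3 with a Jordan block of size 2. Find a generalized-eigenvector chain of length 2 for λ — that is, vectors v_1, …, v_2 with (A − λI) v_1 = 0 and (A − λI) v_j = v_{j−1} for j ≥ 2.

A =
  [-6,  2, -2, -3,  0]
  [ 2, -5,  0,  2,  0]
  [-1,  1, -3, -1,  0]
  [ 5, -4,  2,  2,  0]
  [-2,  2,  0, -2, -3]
A Jordan chain for λ = -3 of length 2:
v_1 = (-3, 2, -1, 5, -2)ᵀ
v_2 = (1, 0, 0, 0, 0)ᵀ

Let N = A − (-3)·I. We want v_2 with N^2 v_2 = 0 but N^1 v_2 ≠ 0; then v_{j-1} := N · v_j for j = 2, …, 2.

Pick v_2 = (1, 0, 0, 0, 0)ᵀ.
Then v_1 = N · v_2 = (-3, 2, -1, 5, -2)ᵀ.

Sanity check: (A − (-3)·I) v_1 = (0, 0, 0, 0, 0)ᵀ = 0. ✓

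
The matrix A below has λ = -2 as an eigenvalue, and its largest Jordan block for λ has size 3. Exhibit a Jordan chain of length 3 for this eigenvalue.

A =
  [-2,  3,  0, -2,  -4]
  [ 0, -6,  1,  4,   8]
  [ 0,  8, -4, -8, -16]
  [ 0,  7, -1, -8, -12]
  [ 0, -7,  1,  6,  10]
A Jordan chain for λ = -2 of length 3:
v_1 = (2, -4, 8, 6, -6)ᵀ
v_2 = (3, -4, 8, 7, -7)ᵀ
v_3 = (0, 1, 0, 0, 0)ᵀ

Let N = A − (-2)·I. We want v_3 with N^3 v_3 = 0 but N^2 v_3 ≠ 0; then v_{j-1} := N · v_j for j = 3, …, 2.

Pick v_3 = (0, 1, 0, 0, 0)ᵀ.
Then v_2 = N · v_3 = (3, -4, 8, 7, -7)ᵀ.
Then v_1 = N · v_2 = (2, -4, 8, 6, -6)ᵀ.

Sanity check: (A − (-2)·I) v_1 = (0, 0, 0, 0, 0)ᵀ = 0. ✓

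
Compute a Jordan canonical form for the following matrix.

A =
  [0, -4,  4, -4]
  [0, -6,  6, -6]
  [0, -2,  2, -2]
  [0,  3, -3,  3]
J_1(-1) ⊕ J_1(0) ⊕ J_1(0) ⊕ J_1(0)

The characteristic polynomial is
  det(x·I − A) = x^4 + x^3 = x^3*(x + 1)

Eigenvalues and multiplicities (the geometric multiplicity of λ is n − rank(A − λI), which equals the number of Jordan blocks for λ):
  λ = -1: algebraic multiplicity = 1, geometric multiplicity = 1
  λ = 0: algebraic multiplicity = 3, geometric multiplicity = 3

Determining the block sizes for each eigenvalue:
  λ = -1: one block (gm = 1), so the single block has size am = 1 → block sizes [1]
  λ = 0: gm = am = 3, so every block has size 1 → block sizes [1, 1, 1]

Assembling the blocks gives a Jordan form
J =
  [-1, 0, 0, 0]
  [ 0, 0, 0, 0]
  [ 0, 0, 0, 0]
  [ 0, 0, 0, 0]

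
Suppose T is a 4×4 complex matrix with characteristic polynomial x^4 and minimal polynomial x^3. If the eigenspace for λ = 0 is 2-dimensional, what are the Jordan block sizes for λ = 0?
Block sizes for λ = 0: [3, 1]

Step 1 — from the characteristic polynomial, algebraic multiplicity of λ = 0 is 4. From dim ker(T − (0)·I) = 2, there are exactly 2 Jordan blocks for λ = 0.
Step 2 — from the minimal polynomial, the factor (x − 0)^3 tells us the largest block for λ = 0 has size 3.
Step 3 — with total size 4, 2 blocks, and largest block 3, the block sizes (in nonincreasing order) are [3, 1].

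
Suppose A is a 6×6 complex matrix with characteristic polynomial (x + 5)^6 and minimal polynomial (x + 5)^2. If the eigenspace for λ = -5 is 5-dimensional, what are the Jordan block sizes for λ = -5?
Block sizes for λ = -5: [2, 1, 1, 1, 1]

Step 1 — from the characteristic polynomial, algebraic multiplicity of λ = -5 is 6. From dim ker(A − (-5)·I) = 5, there are exactly 5 Jordan blocks for λ = -5.
Step 2 — from the minimal polynomial, the factor (x + 5)^2 tells us the largest block for λ = -5 has size 2.
Step 3 — with total size 6, 5 blocks, and largest block 2, the block sizes (in nonincreasing order) are [2, 1, 1, 1, 1].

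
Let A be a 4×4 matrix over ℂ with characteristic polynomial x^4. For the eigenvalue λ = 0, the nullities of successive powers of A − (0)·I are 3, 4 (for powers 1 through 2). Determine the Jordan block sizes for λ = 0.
Block sizes for λ = 0: [2, 1, 1]

From the dimensions of kernels of powers, the number of Jordan blocks of size at least j is d_j − d_{j−1} where d_j = dim ker(N^j) (with d_0 = 0). Computing the differences gives [3, 1].
The number of blocks of size exactly k is (#blocks of size ≥ k) − (#blocks of size ≥ k + 1), so the partition is: 2 block(s) of size 1, 1 block(s) of size 2.
In nonincreasing order the block sizes are [2, 1, 1].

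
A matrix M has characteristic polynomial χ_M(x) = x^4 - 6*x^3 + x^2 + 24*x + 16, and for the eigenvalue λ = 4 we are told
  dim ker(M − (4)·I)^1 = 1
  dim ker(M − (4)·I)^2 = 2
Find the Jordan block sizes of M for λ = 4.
Block sizes for λ = 4: [2]

From the dimensions of kernels of powers, the number of Jordan blocks of size at least j is d_j − d_{j−1} where d_j = dim ker(N^j) (with d_0 = 0). Computing the differences gives [1, 1].
The number of blocks of size exactly k is (#blocks of size ≥ k) − (#blocks of size ≥ k + 1), so the partition is: 1 block(s) of size 2.
In nonincreasing order the block sizes are [2].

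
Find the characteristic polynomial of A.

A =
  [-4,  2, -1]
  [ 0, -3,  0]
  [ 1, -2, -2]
x^3 + 9*x^2 + 27*x + 27

Expanding det(x·I − A) (e.g. by cofactor expansion or by noting that A is similar to its Jordan form J, which has the same characteristic polynomial as A) gives
  χ_A(x) = x^3 + 9*x^2 + 27*x + 27
which factors as (x + 3)^3. The eigenvalues (with algebraic multiplicities) are λ = -3 with multiplicity 3.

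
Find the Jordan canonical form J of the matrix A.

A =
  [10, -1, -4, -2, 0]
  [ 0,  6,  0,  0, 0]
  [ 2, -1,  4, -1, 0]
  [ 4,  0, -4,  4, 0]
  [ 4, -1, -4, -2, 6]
J_2(6) ⊕ J_2(6) ⊕ J_1(6)

The characteristic polynomial is
  det(x·I − A) = x^5 - 30*x^4 + 360*x^3 - 2160*x^2 + 6480*x - 7776 = (x - 6)^5

Eigenvalues and multiplicities (the geometric multiplicity of λ is n − rank(A − λI), which equals the number of Jordan blocks for λ):
  λ = 6: algebraic multiplicity = 5, geometric multiplicity = 3

Determining the block sizes for each eigenvalue:
  λ = 6: with am = 5 and gm = 3, the partition is not yet determined (e.g. several partitions of 5 into 3 parts exist). Let N = A − (6)·I. Computing rank(N^1) = 2, rank(N^2) = 0; the number of blocks of size ≥ j is rank(N^{j−1}) − rank(N^j), giving [3, 2]. So we have 2 block(s) of size 2, 1 block(s) of size 1 → block sizes [2, 2, 1]

Assembling the blocks gives a Jordan form
J =
  [6, 1, 0, 0, 0]
  [0, 6, 0, 0, 0]
  [0, 0, 6, 1, 0]
  [0, 0, 0, 6, 0]
  [0, 0, 0, 0, 6]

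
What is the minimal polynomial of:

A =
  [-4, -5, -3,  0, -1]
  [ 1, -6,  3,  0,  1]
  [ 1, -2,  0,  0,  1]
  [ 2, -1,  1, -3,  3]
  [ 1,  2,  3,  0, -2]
x^3 + 9*x^2 + 27*x + 27

The characteristic polynomial is χ_A(x) = (x + 3)^5, so the eigenvalues are known. The minimal polynomial is
  m_A(x) = Π_λ (x − λ)^{k_λ}
where k_λ is the size of the *largest* Jordan block for λ (equivalently, the smallest k with (A − λI)^k v = 0 for every generalised eigenvector v of λ).

  λ = -3: largest Jordan block has size 3, contributing (x + 3)^3

So m_A(x) = (x + 3)^3 = x^3 + 9*x^2 + 27*x + 27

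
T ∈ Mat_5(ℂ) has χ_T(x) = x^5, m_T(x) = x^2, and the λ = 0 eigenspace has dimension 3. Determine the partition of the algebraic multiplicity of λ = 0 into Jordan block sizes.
Block sizes for λ = 0: [2, 2, 1]

Step 1 — from the characteristic polynomial, algebraic multiplicity of λ = 0 is 5. From dim ker(T − (0)·I) = 3, there are exactly 3 Jordan blocks for λ = 0.
Step 2 — from the minimal polynomial, the factor (x − 0)^2 tells us the largest block for λ = 0 has size 2.
Step 3 — with total size 5, 3 blocks, and largest block 2, the block sizes (in nonincreasing order) are [2, 2, 1].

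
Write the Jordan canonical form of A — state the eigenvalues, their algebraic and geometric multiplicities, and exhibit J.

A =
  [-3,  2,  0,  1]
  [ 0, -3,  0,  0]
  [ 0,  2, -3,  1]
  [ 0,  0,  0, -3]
J_2(-3) ⊕ J_1(-3) ⊕ J_1(-3)

The characteristic polynomial is
  det(x·I − A) = x^4 + 12*x^3 + 54*x^2 + 108*x + 81 = (x + 3)^4

Eigenvalues and multiplicities (the geometric multiplicity of λ is n − rank(A − λI), which equals the number of Jordan blocks for λ):
  λ = -3: algebraic multiplicity = 4, geometric multiplicity = 3

Determining the block sizes for each eigenvalue:
  λ = -3: 3 blocks summing to 4 forces exactly one block of size 2 and the rest size 1 → block sizes [2, 1, 1]

Assembling the blocks gives a Jordan form
J =
  [-3,  1,  0,  0]
  [ 0, -3,  0,  0]
  [ 0,  0, -3,  0]
  [ 0,  0,  0, -3]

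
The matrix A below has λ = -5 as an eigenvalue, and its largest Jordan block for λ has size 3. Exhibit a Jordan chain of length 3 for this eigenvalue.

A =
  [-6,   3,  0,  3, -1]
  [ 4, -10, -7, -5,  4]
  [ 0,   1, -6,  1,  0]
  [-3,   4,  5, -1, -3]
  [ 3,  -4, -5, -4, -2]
A Jordan chain for λ = -5 of length 3:
v_1 = (1, 3, 1, -2, 2)ᵀ
v_2 = (-1, 4, 0, -3, 3)ᵀ
v_3 = (1, 0, 0, 0, 0)ᵀ

Let N = A − (-5)·I. We want v_3 with N^3 v_3 = 0 but N^2 v_3 ≠ 0; then v_{j-1} := N · v_j for j = 3, …, 2.

Pick v_3 = (1, 0, 0, 0, 0)ᵀ.
Then v_2 = N · v_3 = (-1, 4, 0, -3, 3)ᵀ.
Then v_1 = N · v_2 = (1, 3, 1, -2, 2)ᵀ.

Sanity check: (A − (-5)·I) v_1 = (0, 0, 0, 0, 0)ᵀ = 0. ✓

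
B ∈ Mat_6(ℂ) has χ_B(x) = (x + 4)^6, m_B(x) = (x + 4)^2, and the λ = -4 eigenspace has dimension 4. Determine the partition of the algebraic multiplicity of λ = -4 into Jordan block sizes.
Block sizes for λ = -4: [2, 2, 1, 1]

Step 1 — from the characteristic polynomial, algebraic multiplicity of λ = -4 is 6. From dim ker(B − (-4)·I) = 4, there are exactly 4 Jordan blocks for λ = -4.
Step 2 — from the minimal polynomial, the factor (x + 4)^2 tells us the largest block for λ = -4 has size 2.
Step 3 — with total size 6, 4 blocks, and largest block 2, the block sizes (in nonincreasing order) are [2, 2, 1, 1].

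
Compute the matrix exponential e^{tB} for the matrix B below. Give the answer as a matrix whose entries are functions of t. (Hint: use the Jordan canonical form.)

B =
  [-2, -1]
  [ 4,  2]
e^{tB} =
  [1 - 2*t, -t]
  [4*t, 2*t + 1]

Strategy: write B = P · J · P⁻¹ where J is a Jordan canonical form, so e^{tB} = P · e^{tJ} · P⁻¹, and e^{tJ} can be computed block-by-block.

B has Jordan form
J =
  [0, 1]
  [0, 0]
(up to reordering of blocks).

Per-block formulas:
  For a 2×2 Jordan block J_2(0): exp(t · J_2(0)) = e^(0t)·(I + t·N), where N is the 2×2 nilpotent shift.

After assembling e^{tJ} and conjugating by P, we get:

e^{tB} =
  [1 - 2*t, -t]
  [4*t, 2*t + 1]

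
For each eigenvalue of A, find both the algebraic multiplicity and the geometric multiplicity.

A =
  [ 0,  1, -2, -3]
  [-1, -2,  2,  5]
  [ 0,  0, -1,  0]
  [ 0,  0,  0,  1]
λ = -1: alg = 3, geom = 2; λ = 1: alg = 1, geom = 1

Step 1 — factor the characteristic polynomial to read off the algebraic multiplicities:
  χ_A(x) = (x - 1)*(x + 1)^3

Step 2 — compute geometric multiplicities via the rank-nullity identity g(λ) = n − rank(A − λI):
  rank(A − (-1)·I) = 2, so dim ker(A − (-1)·I) = n − 2 = 2
  rank(A − (1)·I) = 3, so dim ker(A − (1)·I) = n − 3 = 1

Summary:
  λ = -1: algebraic multiplicity = 3, geometric multiplicity = 2
  λ = 1: algebraic multiplicity = 1, geometric multiplicity = 1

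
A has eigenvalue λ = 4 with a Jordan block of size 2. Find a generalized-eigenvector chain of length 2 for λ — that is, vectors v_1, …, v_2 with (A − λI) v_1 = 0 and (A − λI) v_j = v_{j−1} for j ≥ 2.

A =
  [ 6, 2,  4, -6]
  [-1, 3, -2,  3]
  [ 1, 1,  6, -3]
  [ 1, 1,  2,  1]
A Jordan chain for λ = 4 of length 2:
v_1 = (2, -1, 1, 1)ᵀ
v_2 = (1, 0, 0, 0)ᵀ

Let N = A − (4)·I. We want v_2 with N^2 v_2 = 0 but N^1 v_2 ≠ 0; then v_{j-1} := N · v_j for j = 2, …, 2.

Pick v_2 = (1, 0, 0, 0)ᵀ.
Then v_1 = N · v_2 = (2, -1, 1, 1)ᵀ.

Sanity check: (A − (4)·I) v_1 = (0, 0, 0, 0)ᵀ = 0. ✓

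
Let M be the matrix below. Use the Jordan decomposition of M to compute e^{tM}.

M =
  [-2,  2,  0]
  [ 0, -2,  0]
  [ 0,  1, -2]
e^{tM} =
  [exp(-2*t), 2*t*exp(-2*t), 0]
  [0, exp(-2*t), 0]
  [0, t*exp(-2*t), exp(-2*t)]

Strategy: write M = P · J · P⁻¹ where J is a Jordan canonical form, so e^{tM} = P · e^{tJ} · P⁻¹, and e^{tJ} can be computed block-by-block.

M has Jordan form
J =
  [-2,  1,  0]
  [ 0, -2,  0]
  [ 0,  0, -2]
(up to reordering of blocks).

Per-block formulas:
  For a 1×1 block at λ = -2: exp(t · [-2]) = [e^(-2t)].
  For a 2×2 Jordan block J_2(-2): exp(t · J_2(-2)) = e^(-2t)·(I + t·N), where N is the 2×2 nilpotent shift.

After assembling e^{tJ} and conjugating by P, we get:

e^{tM} =
  [exp(-2*t), 2*t*exp(-2*t), 0]
  [0, exp(-2*t), 0]
  [0, t*exp(-2*t), exp(-2*t)]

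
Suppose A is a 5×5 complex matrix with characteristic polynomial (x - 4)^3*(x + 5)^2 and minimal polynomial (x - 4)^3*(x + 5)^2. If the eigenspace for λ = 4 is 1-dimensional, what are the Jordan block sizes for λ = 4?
Block sizes for λ = 4: [3]

Step 1 — from the characteristic polynomial, algebraic multiplicity of λ = 4 is 3. From dim ker(A − (4)·I) = 1, there are exactly 1 Jordan blocks for λ = 4.
Step 2 — from the minimal polynomial, the factor (x − 4)^3 tells us the largest block for λ = 4 has size 3.
Step 3 — with total size 3, 1 blocks, and largest block 3, the block sizes (in nonincreasing order) are [3].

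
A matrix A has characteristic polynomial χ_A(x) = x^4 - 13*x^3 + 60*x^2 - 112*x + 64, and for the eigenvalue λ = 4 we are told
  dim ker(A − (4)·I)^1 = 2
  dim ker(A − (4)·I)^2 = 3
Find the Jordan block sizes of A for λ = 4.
Block sizes for λ = 4: [2, 1]

From the dimensions of kernels of powers, the number of Jordan blocks of size at least j is d_j − d_{j−1} where d_j = dim ker(N^j) (with d_0 = 0). Computing the differences gives [2, 1].
The number of blocks of size exactly k is (#blocks of size ≥ k) − (#blocks of size ≥ k + 1), so the partition is: 1 block(s) of size 1, 1 block(s) of size 2.
In nonincreasing order the block sizes are [2, 1].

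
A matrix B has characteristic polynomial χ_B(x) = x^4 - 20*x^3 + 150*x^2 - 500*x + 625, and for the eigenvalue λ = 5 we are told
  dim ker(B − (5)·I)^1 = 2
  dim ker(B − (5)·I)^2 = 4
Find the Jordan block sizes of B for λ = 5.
Block sizes for λ = 5: [2, 2]

From the dimensions of kernels of powers, the number of Jordan blocks of size at least j is d_j − d_{j−1} where d_j = dim ker(N^j) (with d_0 = 0). Computing the differences gives [2, 2].
The number of blocks of size exactly k is (#blocks of size ≥ k) − (#blocks of size ≥ k + 1), so the partition is: 2 block(s) of size 2.
In nonincreasing order the block sizes are [2, 2].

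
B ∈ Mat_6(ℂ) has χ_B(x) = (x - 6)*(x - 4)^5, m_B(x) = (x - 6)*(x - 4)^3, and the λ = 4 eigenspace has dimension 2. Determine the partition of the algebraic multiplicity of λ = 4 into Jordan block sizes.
Block sizes for λ = 4: [3, 2]

Step 1 — from the characteristic polynomial, algebraic multiplicity of λ = 4 is 5. From dim ker(B − (4)·I) = 2, there are exactly 2 Jordan blocks for λ = 4.
Step 2 — from the minimal polynomial, the factor (x − 4)^3 tells us the largest block for λ = 4 has size 3.
Step 3 — with total size 5, 2 blocks, and largest block 3, the block sizes (in nonincreasing order) are [3, 2].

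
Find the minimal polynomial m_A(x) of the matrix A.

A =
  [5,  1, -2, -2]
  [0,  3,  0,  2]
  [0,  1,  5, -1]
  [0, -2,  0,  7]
x^2 - 10*x + 25

The characteristic polynomial is χ_A(x) = (x - 5)^4, so the eigenvalues are known. The minimal polynomial is
  m_A(x) = Π_λ (x − λ)^{k_λ}
where k_λ is the size of the *largest* Jordan block for λ (equivalently, the smallest k with (A − λI)^k v = 0 for every generalised eigenvector v of λ).

  λ = 5: largest Jordan block has size 2, contributing (x − 5)^2

So m_A(x) = (x - 5)^2 = x^2 - 10*x + 25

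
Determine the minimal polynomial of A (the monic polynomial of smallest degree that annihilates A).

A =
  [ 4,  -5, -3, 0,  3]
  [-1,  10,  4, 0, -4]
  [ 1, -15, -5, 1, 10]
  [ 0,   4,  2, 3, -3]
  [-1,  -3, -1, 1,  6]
x^4 - 14*x^3 + 73*x^2 - 168*x + 144

The characteristic polynomial is χ_A(x) = (x - 4)^3*(x - 3)^2, so the eigenvalues are known. The minimal polynomial is
  m_A(x) = Π_λ (x − λ)^{k_λ}
where k_λ is the size of the *largest* Jordan block for λ (equivalently, the smallest k with (A − λI)^k v = 0 for every generalised eigenvector v of λ).

  λ = 3: largest Jordan block has size 2, contributing (x − 3)^2
  λ = 4: largest Jordan block has size 2, contributing (x − 4)^2

So m_A(x) = (x - 4)^2*(x - 3)^2 = x^4 - 14*x^3 + 73*x^2 - 168*x + 144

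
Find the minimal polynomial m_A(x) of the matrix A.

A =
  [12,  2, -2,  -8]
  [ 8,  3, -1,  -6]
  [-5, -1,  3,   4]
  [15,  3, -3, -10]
x^3 - 6*x^2 + 12*x - 8

The characteristic polynomial is χ_A(x) = (x - 2)^4, so the eigenvalues are known. The minimal polynomial is
  m_A(x) = Π_λ (x − λ)^{k_λ}
where k_λ is the size of the *largest* Jordan block for λ (equivalently, the smallest k with (A − λI)^k v = 0 for every generalised eigenvector v of λ).

  λ = 2: largest Jordan block has size 3, contributing (x − 2)^3

So m_A(x) = (x - 2)^3 = x^3 - 6*x^2 + 12*x - 8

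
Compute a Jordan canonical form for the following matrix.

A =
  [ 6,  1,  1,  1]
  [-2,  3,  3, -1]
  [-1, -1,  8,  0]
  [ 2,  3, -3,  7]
J_3(6) ⊕ J_1(6)

The characteristic polynomial is
  det(x·I − A) = x^4 - 24*x^3 + 216*x^2 - 864*x + 1296 = (x - 6)^4

Eigenvalues and multiplicities (the geometric multiplicity of λ is n − rank(A − λI), which equals the number of Jordan blocks for λ):
  λ = 6: algebraic multiplicity = 4, geometric multiplicity = 2

Determining the block sizes for each eigenvalue:
  λ = 6: with am = 4 and gm = 2, the partition is not yet determined (e.g. several partitions of 4 into 2 parts exist). Let N = A − (6)·I. Computing rank(N^1) = 2, rank(N^2) = 1, rank(N^3) = 0; the number of blocks of size ≥ j is rank(N^{j−1}) − rank(N^j), giving [2, 1, 1]. So we have 1 block(s) of size 3, 1 block(s) of size 1 → block sizes [3, 1]

Assembling the blocks gives a Jordan form
J =
  [6, 1, 0, 0]
  [0, 6, 1, 0]
  [0, 0, 6, 0]
  [0, 0, 0, 6]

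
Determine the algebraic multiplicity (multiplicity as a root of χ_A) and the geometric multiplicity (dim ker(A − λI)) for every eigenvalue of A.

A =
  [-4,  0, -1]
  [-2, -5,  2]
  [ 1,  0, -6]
λ = -5: alg = 3, geom = 2

Step 1 — factor the characteristic polynomial to read off the algebraic multiplicities:
  χ_A(x) = (x + 5)^3

Step 2 — compute geometric multiplicities via the rank-nullity identity g(λ) = n − rank(A − λI):
  rank(A − (-5)·I) = 1, so dim ker(A − (-5)·I) = n − 1 = 2

Summary:
  λ = -5: algebraic multiplicity = 3, geometric multiplicity = 2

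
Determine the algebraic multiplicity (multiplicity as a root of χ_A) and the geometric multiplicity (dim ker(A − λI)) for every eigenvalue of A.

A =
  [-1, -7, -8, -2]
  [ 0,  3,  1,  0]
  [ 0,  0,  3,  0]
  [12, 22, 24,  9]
λ = 3: alg = 3, geom = 1; λ = 5: alg = 1, geom = 1

Step 1 — factor the characteristic polynomial to read off the algebraic multiplicities:
  χ_A(x) = (x - 5)*(x - 3)^3

Step 2 — compute geometric multiplicities via the rank-nullity identity g(λ) = n − rank(A − λI):
  rank(A − (3)·I) = 3, so dim ker(A − (3)·I) = n − 3 = 1
  rank(A − (5)·I) = 3, so dim ker(A − (5)·I) = n − 3 = 1

Summary:
  λ = 3: algebraic multiplicity = 3, geometric multiplicity = 1
  λ = 5: algebraic multiplicity = 1, geometric multiplicity = 1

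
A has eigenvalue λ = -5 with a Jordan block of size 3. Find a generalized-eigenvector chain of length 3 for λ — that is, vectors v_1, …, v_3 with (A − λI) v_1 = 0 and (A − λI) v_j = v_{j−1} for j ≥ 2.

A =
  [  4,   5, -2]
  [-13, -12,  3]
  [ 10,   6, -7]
A Jordan chain for λ = -5 of length 3:
v_1 = (-4, 4, -8)ᵀ
v_2 = (9, -13, 10)ᵀ
v_3 = (1, 0, 0)ᵀ

Let N = A − (-5)·I. We want v_3 with N^3 v_3 = 0 but N^2 v_3 ≠ 0; then v_{j-1} := N · v_j for j = 3, …, 2.

Pick v_3 = (1, 0, 0)ᵀ.
Then v_2 = N · v_3 = (9, -13, 10)ᵀ.
Then v_1 = N · v_2 = (-4, 4, -8)ᵀ.

Sanity check: (A − (-5)·I) v_1 = (0, 0, 0)ᵀ = 0. ✓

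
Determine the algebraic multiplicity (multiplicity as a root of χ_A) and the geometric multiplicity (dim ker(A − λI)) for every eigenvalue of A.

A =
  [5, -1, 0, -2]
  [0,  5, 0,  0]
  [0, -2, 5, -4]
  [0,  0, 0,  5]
λ = 5: alg = 4, geom = 3

Step 1 — factor the characteristic polynomial to read off the algebraic multiplicities:
  χ_A(x) = (x - 5)^4

Step 2 — compute geometric multiplicities via the rank-nullity identity g(λ) = n − rank(A − λI):
  rank(A − (5)·I) = 1, so dim ker(A − (5)·I) = n − 1 = 3

Summary:
  λ = 5: algebraic multiplicity = 4, geometric multiplicity = 3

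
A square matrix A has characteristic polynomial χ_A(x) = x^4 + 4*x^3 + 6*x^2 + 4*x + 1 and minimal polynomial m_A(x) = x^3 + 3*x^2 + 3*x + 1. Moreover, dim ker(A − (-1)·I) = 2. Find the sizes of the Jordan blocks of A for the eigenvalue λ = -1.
Block sizes for λ = -1: [3, 1]

Step 1 — from the characteristic polynomial, algebraic multiplicity of λ = -1 is 4. From dim ker(A − (-1)·I) = 2, there are exactly 2 Jordan blocks for λ = -1.
Step 2 — from the minimal polynomial, the factor (x + 1)^3 tells us the largest block for λ = -1 has size 3.
Step 3 — with total size 4, 2 blocks, and largest block 3, the block sizes (in nonincreasing order) are [3, 1].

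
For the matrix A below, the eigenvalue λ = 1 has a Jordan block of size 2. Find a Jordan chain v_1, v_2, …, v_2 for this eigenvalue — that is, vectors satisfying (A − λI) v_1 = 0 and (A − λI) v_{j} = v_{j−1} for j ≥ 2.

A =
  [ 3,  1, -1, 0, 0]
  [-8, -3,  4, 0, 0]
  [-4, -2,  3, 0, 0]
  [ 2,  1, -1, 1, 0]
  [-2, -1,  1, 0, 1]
A Jordan chain for λ = 1 of length 2:
v_1 = (2, -8, -4, 2, -2)ᵀ
v_2 = (1, 0, 0, 0, 0)ᵀ

Let N = A − (1)·I. We want v_2 with N^2 v_2 = 0 but N^1 v_2 ≠ 0; then v_{j-1} := N · v_j for j = 2, …, 2.

Pick v_2 = (1, 0, 0, 0, 0)ᵀ.
Then v_1 = N · v_2 = (2, -8, -4, 2, -2)ᵀ.

Sanity check: (A − (1)·I) v_1 = (0, 0, 0, 0, 0)ᵀ = 0. ✓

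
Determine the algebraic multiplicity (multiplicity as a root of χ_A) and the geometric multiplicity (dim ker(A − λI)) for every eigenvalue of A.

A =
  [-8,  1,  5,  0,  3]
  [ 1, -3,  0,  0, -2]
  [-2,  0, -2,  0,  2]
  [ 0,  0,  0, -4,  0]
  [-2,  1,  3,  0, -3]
λ = -4: alg = 5, geom = 3

Step 1 — factor the characteristic polynomial to read off the algebraic multiplicities:
  χ_A(x) = (x + 4)^5

Step 2 — compute geometric multiplicities via the rank-nullity identity g(λ) = n − rank(A − λI):
  rank(A − (-4)·I) = 2, so dim ker(A − (-4)·I) = n − 2 = 3

Summary:
  λ = -4: algebraic multiplicity = 5, geometric multiplicity = 3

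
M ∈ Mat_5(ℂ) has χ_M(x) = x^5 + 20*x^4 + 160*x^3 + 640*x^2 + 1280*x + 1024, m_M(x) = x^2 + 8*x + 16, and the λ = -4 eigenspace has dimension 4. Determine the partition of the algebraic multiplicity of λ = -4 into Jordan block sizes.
Block sizes for λ = -4: [2, 1, 1, 1]

Step 1 — from the characteristic polynomial, algebraic multiplicity of λ = -4 is 5. From dim ker(M − (-4)·I) = 4, there are exactly 4 Jordan blocks for λ = -4.
Step 2 — from the minimal polynomial, the factor (x + 4)^2 tells us the largest block for λ = -4 has size 2.
Step 3 — with total size 5, 4 blocks, and largest block 2, the block sizes (in nonincreasing order) are [2, 1, 1, 1].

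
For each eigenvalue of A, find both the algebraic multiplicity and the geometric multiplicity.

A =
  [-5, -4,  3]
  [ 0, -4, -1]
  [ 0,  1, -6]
λ = -5: alg = 3, geom = 1

Step 1 — factor the characteristic polynomial to read off the algebraic multiplicities:
  χ_A(x) = (x + 5)^3

Step 2 — compute geometric multiplicities via the rank-nullity identity g(λ) = n − rank(A − λI):
  rank(A − (-5)·I) = 2, so dim ker(A − (-5)·I) = n − 2 = 1

Summary:
  λ = -5: algebraic multiplicity = 3, geometric multiplicity = 1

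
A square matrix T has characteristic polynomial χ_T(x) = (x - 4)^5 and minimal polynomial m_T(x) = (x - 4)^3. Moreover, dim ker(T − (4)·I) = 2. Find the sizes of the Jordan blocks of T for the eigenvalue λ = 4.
Block sizes for λ = 4: [3, 2]

Step 1 — from the characteristic polynomial, algebraic multiplicity of λ = 4 is 5. From dim ker(T − (4)·I) = 2, there are exactly 2 Jordan blocks for λ = 4.
Step 2 — from the minimal polynomial, the factor (x − 4)^3 tells us the largest block for λ = 4 has size 3.
Step 3 — with total size 5, 2 blocks, and largest block 3, the block sizes (in nonincreasing order) are [3, 2].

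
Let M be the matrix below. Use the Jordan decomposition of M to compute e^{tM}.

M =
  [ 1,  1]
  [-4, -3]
e^{tM} =
  [2*t*exp(-t) + exp(-t), t*exp(-t)]
  [-4*t*exp(-t), -2*t*exp(-t) + exp(-t)]

Strategy: write M = P · J · P⁻¹ where J is a Jordan canonical form, so e^{tM} = P · e^{tJ} · P⁻¹, and e^{tJ} can be computed block-by-block.

M has Jordan form
J =
  [-1,  1]
  [ 0, -1]
(up to reordering of blocks).

Per-block formulas:
  For a 2×2 Jordan block J_2(-1): exp(t · J_2(-1)) = e^(-1t)·(I + t·N), where N is the 2×2 nilpotent shift.

After assembling e^{tJ} and conjugating by P, we get:

e^{tM} =
  [2*t*exp(-t) + exp(-t), t*exp(-t)]
  [-4*t*exp(-t), -2*t*exp(-t) + exp(-t)]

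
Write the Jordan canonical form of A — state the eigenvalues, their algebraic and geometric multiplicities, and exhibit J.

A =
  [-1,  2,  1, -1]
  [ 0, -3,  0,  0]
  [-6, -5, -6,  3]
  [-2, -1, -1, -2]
J_2(-3) ⊕ J_2(-3)

The characteristic polynomial is
  det(x·I − A) = x^4 + 12*x^3 + 54*x^2 + 108*x + 81 = (x + 3)^4

Eigenvalues and multiplicities (the geometric multiplicity of λ is n − rank(A − λI), which equals the number of Jordan blocks for λ):
  λ = -3: algebraic multiplicity = 4, geometric multiplicity = 2

Determining the block sizes for each eigenvalue:
  λ = -3: with am = 4 and gm = 2, the partition is not yet determined (e.g. several partitions of 4 into 2 parts exist). Let N = A − (-3)·I. Computing rank(N^1) = 2, rank(N^2) = 0; the number of blocks of size ≥ j is rank(N^{j−1}) − rank(N^j), giving [2, 2]. So we have 2 block(s) of size 2 → block sizes [2, 2]

Assembling the blocks gives a Jordan form
J =
  [-3,  1,  0,  0]
  [ 0, -3,  0,  0]
  [ 0,  0, -3,  1]
  [ 0,  0,  0, -3]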